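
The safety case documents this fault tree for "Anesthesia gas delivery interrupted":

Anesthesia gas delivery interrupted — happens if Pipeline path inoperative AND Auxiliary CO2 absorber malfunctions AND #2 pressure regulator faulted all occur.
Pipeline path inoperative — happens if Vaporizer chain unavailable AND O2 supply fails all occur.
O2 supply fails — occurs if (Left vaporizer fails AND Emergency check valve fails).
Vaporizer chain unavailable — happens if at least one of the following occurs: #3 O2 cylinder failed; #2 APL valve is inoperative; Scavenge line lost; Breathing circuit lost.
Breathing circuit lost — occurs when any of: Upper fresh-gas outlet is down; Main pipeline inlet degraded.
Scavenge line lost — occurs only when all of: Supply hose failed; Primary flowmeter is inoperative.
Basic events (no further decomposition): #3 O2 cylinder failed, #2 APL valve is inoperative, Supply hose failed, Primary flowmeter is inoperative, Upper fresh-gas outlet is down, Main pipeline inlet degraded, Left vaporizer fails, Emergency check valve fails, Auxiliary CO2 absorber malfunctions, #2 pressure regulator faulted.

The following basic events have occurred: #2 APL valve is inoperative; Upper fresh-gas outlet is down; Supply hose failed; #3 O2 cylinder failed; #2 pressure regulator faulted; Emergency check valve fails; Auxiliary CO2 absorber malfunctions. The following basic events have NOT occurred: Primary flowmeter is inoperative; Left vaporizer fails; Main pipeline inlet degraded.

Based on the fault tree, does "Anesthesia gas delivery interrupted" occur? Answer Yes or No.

Scavenge line lost [AND]: Supply hose failed=occurs, Primary flowmeter is inoperative=not → not all inputs occur → does not occur.
Breathing circuit lost [OR]: Upper fresh-gas outlet is down=occurs, Main pipeline inlet degraded=not → at least one input occurs → occurs.
Vaporizer chain unavailable [OR]: #3 O2 cylinder failed=occurs, #2 APL valve is inoperative=occurs, Scavenge line lost=not, Breathing circuit lost=occurs → at least one input occurs → occurs.
O2 supply fails [AND]: Left vaporizer fails=not, Emergency check valve fails=occurs → not all inputs occur → does not occur.
Pipeline path inoperative [AND]: Vaporizer chain unavailable=occurs, O2 supply fails=not → not all inputs occur → does not occur.
Anesthesia gas delivery interrupted [AND]: Pipeline path inoperative=not, Auxiliary CO2 absorber malfunctions=occurs, #2 pressure regulator faulted=occurs → not all inputs occur → does not occur.

No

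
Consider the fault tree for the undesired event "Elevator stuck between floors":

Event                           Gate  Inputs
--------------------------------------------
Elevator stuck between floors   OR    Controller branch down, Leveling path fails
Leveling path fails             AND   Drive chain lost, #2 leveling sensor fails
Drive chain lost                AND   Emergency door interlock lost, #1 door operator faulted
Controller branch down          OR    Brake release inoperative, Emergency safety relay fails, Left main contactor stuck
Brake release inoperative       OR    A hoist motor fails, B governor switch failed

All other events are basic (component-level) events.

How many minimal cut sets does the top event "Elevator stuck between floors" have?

5

Brake release inoperative [OR]: union of children's cut sets → 2 cut set(s).
Controller branch down [OR]: union of children's cut sets → 4 cut set(s).
Drive chain lost [AND]: one cut set from each child combined → 1 × 1 = 1 cut set(s).
Leveling path fails [AND]: one cut set from each child combined → 1 × 1 = 1 cut set(s).
Elevator stuck between floors [OR]: union of children's cut sets → 5 cut set(s).
Minimal cut sets: {A hoist motor fails}; {B governor switch failed}; {Emergency safety relay fails}; {Left main contactor stuck}; {#1 door operator faulted, #2 leveling sensor fails, Emergency door interlock lost}.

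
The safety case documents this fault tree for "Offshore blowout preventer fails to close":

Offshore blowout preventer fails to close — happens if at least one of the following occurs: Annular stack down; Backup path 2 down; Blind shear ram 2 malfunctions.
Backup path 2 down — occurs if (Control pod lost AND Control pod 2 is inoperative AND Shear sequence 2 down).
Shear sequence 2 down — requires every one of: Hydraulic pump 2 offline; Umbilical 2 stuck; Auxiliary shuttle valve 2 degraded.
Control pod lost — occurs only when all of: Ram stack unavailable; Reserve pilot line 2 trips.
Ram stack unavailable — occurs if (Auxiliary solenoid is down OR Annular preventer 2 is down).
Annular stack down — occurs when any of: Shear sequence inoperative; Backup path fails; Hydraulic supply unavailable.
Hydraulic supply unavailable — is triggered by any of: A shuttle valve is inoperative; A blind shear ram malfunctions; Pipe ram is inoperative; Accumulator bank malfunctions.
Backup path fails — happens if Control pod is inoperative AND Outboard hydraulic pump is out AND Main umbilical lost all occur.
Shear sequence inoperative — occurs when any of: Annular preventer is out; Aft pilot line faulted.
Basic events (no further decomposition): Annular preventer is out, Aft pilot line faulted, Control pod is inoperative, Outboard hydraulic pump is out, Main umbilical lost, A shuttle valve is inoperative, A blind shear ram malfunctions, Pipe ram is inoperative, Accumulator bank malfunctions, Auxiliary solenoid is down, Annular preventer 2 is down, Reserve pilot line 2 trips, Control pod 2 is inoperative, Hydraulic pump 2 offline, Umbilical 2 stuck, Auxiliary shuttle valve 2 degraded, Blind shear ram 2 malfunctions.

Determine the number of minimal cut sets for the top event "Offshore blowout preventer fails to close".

Shear sequence inoperative [OR]: union of children's cut sets → 2 cut set(s).
Backup path fails [AND]: one cut set from each child combined → 1 × 1 × 1 = 1 cut set(s).
Hydraulic supply unavailable [OR]: union of children's cut sets → 4 cut set(s).
Annular stack down [OR]: union of children's cut sets → 7 cut set(s).
Ram stack unavailable [OR]: union of children's cut sets → 2 cut set(s).
Control pod lost [AND]: one cut set from each child combined → 2 × 1 = 2 cut set(s).
Shear sequence 2 down [AND]: one cut set from each child combined → 1 × 1 × 1 = 1 cut set(s).
Backup path 2 down [AND]: one cut set from each child combined → 2 × 1 × 1 = 2 cut set(s).
Offshore blowout preventer fails to close [OR]: union of children's cut sets → 10 cut set(s).
Minimal cut sets: {Annular preventer is out}; {Aft pilot line faulted}; {Control pod is inoperative, Main umbilical lost, Outboard hydraulic pump is out}; {A shuttle valve is inoperative}; {A blind shear ram malfunctions}; {Pipe ram is inoperative}; {Accumulator bank malfunctions}; {Auxiliary shuttle valve 2 degraded, Auxiliary solenoid is down, Control pod 2 is inoperative, Hydraulic pump 2 offline, Reserve pilot line 2 trips, Umbilical 2 stuck}; {Annular preventer 2 is down, Auxiliary shuttle valve 2 degraded, Control pod 2 is inoperative, Hydraulic pump 2 offline, Reserve pilot line 2 trips, Umbilical 2 stuck}; {Blind shear ram 2 malfunctions}.

10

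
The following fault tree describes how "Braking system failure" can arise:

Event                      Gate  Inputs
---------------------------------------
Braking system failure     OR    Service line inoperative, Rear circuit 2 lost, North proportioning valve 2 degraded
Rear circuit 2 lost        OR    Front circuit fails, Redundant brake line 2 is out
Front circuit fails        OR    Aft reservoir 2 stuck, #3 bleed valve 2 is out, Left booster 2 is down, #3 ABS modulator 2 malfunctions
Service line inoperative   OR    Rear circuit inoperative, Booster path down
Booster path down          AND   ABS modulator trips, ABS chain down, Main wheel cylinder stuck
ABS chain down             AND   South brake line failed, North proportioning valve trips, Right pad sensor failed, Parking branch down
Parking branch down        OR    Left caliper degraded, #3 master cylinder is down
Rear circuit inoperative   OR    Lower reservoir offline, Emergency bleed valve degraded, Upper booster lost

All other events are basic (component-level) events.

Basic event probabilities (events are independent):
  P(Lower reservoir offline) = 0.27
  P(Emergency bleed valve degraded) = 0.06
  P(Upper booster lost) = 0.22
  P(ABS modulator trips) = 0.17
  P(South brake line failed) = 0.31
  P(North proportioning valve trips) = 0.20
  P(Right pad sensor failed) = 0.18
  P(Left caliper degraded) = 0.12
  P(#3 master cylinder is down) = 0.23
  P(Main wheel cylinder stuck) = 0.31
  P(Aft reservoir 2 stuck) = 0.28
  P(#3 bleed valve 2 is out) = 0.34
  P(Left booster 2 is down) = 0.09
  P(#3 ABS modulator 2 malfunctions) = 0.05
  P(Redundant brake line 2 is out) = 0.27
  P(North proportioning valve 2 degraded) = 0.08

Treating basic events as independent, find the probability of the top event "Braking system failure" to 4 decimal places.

0.8524

P(Rear circuit inoperative) [OR] = 1 − (1−0.27) × (1−0.06) × (1−0.22) = 0.464764
P(Parking branch down) [OR] = 1 − (1−0.12) × (1−0.23) = 0.322400
P(ABS chain down) [AND] = 0.31 × 0.20 × 0.18 × 0.322400 = 0.003598
P(Booster path down) [AND] = 0.17 × 0.003598 × 0.31 = 0.000190
P(Service line inoperative) [OR] = 1 − (1−0.464764) × (1−0.000190) = 0.464866
P(Front circuit fails) [OR] = 1 − (1−0.28) × (1−0.34) × (1−0.09) × (1−0.05) = 0.589190
P(Rear circuit 2 lost) [OR] = 1 − (1−0.589190) × (1−0.27) = 0.700109
P(Braking system failure) [OR] = 1 − (1−0.464866) × (1−0.700109) × (1−0.08) = 0.852357
Rounded to 4 decimal places: P(Braking system failure) ≈ 0.8524.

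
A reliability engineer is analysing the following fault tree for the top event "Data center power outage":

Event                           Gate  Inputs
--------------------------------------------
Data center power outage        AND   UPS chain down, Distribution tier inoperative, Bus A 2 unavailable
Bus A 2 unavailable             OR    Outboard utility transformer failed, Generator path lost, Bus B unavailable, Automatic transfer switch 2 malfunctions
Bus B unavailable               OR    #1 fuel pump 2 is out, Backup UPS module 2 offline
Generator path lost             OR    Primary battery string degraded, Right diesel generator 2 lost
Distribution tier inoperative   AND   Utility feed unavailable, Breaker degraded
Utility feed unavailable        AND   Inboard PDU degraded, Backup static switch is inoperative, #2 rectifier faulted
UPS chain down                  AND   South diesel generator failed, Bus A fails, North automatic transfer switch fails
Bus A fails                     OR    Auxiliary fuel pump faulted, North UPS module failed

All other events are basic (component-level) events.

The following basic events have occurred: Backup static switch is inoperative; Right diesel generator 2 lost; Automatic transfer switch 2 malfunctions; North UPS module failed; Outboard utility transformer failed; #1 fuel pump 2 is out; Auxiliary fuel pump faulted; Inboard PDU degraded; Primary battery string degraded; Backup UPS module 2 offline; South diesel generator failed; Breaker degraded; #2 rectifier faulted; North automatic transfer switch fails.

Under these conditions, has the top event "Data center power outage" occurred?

Bus A fails [OR]: Auxiliary fuel pump faulted=occurs, North UPS module failed=occurs → at least one input occurs → occurs.
UPS chain down [AND]: South diesel generator failed=occurs, Bus A fails=occurs, North automatic transfer switch fails=occurs → all inputs occur → occurs.
Utility feed unavailable [AND]: Inboard PDU degraded=occurs, Backup static switch is inoperative=occurs, #2 rectifier faulted=occurs → all inputs occur → occurs.
Distribution tier inoperative [AND]: Utility feed unavailable=occurs, Breaker degraded=occurs → all inputs occur → occurs.
Generator path lost [OR]: Primary battery string degraded=occurs, Right diesel generator 2 lost=occurs → at least one input occurs → occurs.
Bus B unavailable [OR]: #1 fuel pump 2 is out=occurs, Backup UPS module 2 offline=occurs → at least one input occurs → occurs.
Bus A 2 unavailable [OR]: Outboard utility transformer failed=occurs, Generator path lost=occurs, Bus B unavailable=occurs, Automatic transfer switch 2 malfunctions=occurs → at least one input occurs → occurs.
Data center power outage [AND]: UPS chain down=occurs, Distribution tier inoperative=occurs, Bus A 2 unavailable=occurs → all inputs occur → occurs.

Yes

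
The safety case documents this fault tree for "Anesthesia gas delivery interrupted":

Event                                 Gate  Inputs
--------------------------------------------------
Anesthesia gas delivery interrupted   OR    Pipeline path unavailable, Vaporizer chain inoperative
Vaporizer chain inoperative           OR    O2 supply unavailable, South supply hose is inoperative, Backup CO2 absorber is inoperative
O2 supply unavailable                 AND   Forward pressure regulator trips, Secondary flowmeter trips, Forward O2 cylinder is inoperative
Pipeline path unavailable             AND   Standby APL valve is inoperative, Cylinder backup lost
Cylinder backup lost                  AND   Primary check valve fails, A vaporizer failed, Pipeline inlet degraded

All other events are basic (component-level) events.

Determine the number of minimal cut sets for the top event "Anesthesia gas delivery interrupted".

Cylinder backup lost [AND]: one cut set from each child combined → 1 × 1 × 1 = 1 cut set(s).
Pipeline path unavailable [AND]: one cut set from each child combined → 1 × 1 = 1 cut set(s).
O2 supply unavailable [AND]: one cut set from each child combined → 1 × 1 × 1 = 1 cut set(s).
Vaporizer chain inoperative [OR]: union of children's cut sets → 3 cut set(s).
Anesthesia gas delivery interrupted [OR]: union of children's cut sets → 4 cut set(s).
Minimal cut sets: {A vaporizer failed, Pipeline inlet degraded, Primary check valve fails, Standby APL valve is inoperative}; {Forward O2 cylinder is inoperative, Forward pressure regulator trips, Secondary flowmeter trips}; {South supply hose is inoperative}; {Backup CO2 absorber is inoperative}.

4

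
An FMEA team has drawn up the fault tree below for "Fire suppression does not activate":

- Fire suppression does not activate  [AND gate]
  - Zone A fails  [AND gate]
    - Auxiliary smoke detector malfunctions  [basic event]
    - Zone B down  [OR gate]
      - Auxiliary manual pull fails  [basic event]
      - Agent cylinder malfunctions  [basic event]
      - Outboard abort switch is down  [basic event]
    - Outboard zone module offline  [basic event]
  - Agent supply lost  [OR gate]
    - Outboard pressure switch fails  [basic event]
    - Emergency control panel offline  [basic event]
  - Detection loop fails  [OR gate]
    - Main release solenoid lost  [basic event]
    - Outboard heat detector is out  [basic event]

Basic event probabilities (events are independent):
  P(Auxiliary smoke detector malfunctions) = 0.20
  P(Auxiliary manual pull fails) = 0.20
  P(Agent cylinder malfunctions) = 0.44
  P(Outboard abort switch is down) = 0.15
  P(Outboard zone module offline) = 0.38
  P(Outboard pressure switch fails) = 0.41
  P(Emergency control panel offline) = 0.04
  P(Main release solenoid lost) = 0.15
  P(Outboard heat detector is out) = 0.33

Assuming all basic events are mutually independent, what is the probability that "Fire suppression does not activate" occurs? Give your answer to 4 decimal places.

P(Zone B down) [OR] = 1 − (1−0.20) × (1−0.44) × (1−0.15) = 0.619200
P(Zone A fails) [AND] = 0.20 × 0.619200 × 0.38 = 0.047059
P(Agent supply lost) [OR] = 1 − (1−0.41) × (1−0.04) = 0.433600
P(Detection loop fails) [OR] = 1 − (1−0.15) × (1−0.33) = 0.430500
P(Fire suppression does not activate) [AND] = 0.047059 × 0.433600 × 0.430500 = 0.008784
Rounded to 4 decimal places: P(Fire suppression does not activate) ≈ 0.0088.

0.0088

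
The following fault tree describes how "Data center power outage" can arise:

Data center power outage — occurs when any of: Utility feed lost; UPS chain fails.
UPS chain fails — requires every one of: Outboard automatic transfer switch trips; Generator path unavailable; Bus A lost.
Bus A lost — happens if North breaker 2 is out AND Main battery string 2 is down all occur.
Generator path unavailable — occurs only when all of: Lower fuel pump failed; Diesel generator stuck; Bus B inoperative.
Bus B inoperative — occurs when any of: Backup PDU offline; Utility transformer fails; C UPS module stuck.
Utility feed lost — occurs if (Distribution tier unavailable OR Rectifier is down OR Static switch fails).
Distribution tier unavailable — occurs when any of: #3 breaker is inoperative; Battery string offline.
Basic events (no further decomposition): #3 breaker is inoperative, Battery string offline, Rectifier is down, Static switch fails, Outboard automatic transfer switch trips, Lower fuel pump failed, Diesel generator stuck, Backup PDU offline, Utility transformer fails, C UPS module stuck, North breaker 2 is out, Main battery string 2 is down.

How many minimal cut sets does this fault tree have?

7

Distribution tier unavailable [OR]: union of children's cut sets → 2 cut set(s).
Utility feed lost [OR]: union of children's cut sets → 4 cut set(s).
Bus B inoperative [OR]: union of children's cut sets → 3 cut set(s).
Generator path unavailable [AND]: one cut set from each child combined → 1 × 1 × 3 = 3 cut set(s).
Bus A lost [AND]: one cut set from each child combined → 1 × 1 = 1 cut set(s).
UPS chain fails [AND]: one cut set from each child combined → 1 × 3 × 1 = 3 cut set(s).
Data center power outage [OR]: union of children's cut sets → 7 cut set(s).
Minimal cut sets: {#3 breaker is inoperative}; {Battery string offline}; {Rectifier is down}; {Static switch fails}; {Backup PDU offline, Diesel generator stuck, Lower fuel pump failed, Main battery string 2 is down, North breaker 2 is out, Outboard automatic transfer switch trips}; {Diesel generator stuck, Lower fuel pump failed, Main battery string 2 is down, North breaker 2 is out, Outboard automatic transfer switch trips, Utility transformer fails}; {C UPS module stuck, Diesel generator stuck, Lower fuel pump failed, Main battery string 2 is down, North breaker 2 is out, Outboard automatic transfer switch trips}.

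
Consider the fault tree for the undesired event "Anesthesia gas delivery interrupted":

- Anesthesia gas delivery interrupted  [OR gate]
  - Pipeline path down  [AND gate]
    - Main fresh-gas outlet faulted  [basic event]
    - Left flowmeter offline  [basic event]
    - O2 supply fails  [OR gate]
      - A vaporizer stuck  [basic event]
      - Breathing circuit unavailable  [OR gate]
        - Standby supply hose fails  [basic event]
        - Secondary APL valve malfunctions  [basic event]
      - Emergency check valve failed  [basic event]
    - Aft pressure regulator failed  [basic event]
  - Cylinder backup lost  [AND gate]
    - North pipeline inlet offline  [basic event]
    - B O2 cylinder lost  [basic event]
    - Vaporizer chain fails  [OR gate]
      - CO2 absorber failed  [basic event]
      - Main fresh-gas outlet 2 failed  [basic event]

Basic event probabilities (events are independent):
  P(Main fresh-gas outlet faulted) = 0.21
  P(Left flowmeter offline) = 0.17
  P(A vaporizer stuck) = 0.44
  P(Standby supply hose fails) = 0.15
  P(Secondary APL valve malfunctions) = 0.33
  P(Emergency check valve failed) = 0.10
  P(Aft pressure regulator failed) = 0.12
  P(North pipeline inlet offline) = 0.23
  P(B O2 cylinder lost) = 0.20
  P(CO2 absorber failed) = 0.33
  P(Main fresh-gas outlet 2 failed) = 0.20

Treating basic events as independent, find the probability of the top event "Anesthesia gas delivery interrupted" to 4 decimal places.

0.0243

P(Breathing circuit unavailable) [OR] = 1 − (1−0.15) × (1−0.33) = 0.430500
P(O2 supply fails) [OR] = 1 − (1−0.44) × (1−0.430500) × (1−0.10) = 0.712972
P(Pipeline path down) [AND] = 0.21 × 0.17 × 0.712972 × 0.12 = 0.003054
P(Vaporizer chain fails) [OR] = 1 − (1−0.33) × (1−0.20) = 0.464000
P(Cylinder backup lost) [AND] = 0.23 × 0.20 × 0.464000 = 0.021344
P(Anesthesia gas delivery interrupted) [OR] = 1 − (1−0.003054) × (1−0.021344) = 0.024333
Rounded to 4 decimal places: P(Anesthesia gas delivery interrupted) ≈ 0.0243.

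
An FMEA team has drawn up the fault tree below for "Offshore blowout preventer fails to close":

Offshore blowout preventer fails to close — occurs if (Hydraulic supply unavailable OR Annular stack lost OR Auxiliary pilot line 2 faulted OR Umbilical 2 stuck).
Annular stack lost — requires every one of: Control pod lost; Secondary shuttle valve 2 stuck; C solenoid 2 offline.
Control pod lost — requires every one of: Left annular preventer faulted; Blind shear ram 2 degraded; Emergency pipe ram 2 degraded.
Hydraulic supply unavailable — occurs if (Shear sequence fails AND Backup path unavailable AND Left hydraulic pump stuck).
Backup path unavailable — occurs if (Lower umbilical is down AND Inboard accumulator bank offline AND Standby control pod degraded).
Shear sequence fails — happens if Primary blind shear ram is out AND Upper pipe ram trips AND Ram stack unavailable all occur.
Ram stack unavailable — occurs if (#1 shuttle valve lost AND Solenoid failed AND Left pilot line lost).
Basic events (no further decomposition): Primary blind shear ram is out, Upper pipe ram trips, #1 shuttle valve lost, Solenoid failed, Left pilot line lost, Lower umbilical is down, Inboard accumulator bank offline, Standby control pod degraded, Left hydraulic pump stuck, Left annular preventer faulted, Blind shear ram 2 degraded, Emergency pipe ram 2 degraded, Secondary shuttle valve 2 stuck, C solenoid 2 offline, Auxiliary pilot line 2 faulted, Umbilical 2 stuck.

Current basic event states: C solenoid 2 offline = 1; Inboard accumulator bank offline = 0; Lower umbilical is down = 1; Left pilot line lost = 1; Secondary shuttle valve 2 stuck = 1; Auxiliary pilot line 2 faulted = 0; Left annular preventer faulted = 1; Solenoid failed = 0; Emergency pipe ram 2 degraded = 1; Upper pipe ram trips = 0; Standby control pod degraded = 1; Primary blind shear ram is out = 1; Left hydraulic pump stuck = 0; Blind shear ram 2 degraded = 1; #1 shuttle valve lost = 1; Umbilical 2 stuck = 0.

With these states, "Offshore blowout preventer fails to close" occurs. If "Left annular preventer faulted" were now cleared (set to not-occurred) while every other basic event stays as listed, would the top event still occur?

Counterfactual: set "Left annular preventer faulted" to not occurred.
Ram stack unavailable [AND]: #1 shuttle valve lost=occurs, Solenoid failed=not, Left pilot line lost=occurs → not all inputs occur → does not occur.
Shear sequence fails [AND]: Primary blind shear ram is out=occurs, Upper pipe ram trips=not, Ram stack unavailable=not → not all inputs occur → does not occur.
Backup path unavailable [AND]: Lower umbilical is down=occurs, Inboard accumulator bank offline=not, Standby control pod degraded=occurs → not all inputs occur → does not occur.
Hydraulic supply unavailable [AND]: Shear sequence fails=not, Backup path unavailable=not, Left hydraulic pump stuck=not → not all inputs occur → does not occur.
Control pod lost [AND]: Left annular preventer faulted=not, Blind shear ram 2 degraded=occurs, Emergency pipe ram 2 degraded=occurs → not all inputs occur → does not occur.
Annular stack lost [AND]: Control pod lost=not, Secondary shuttle valve 2 stuck=occurs, C solenoid 2 offline=occurs → not all inputs occur → does not occur.
Offshore blowout preventer fails to close [OR]: Hydraulic supply unavailable=not, Annular stack lost=not, Auxiliary pilot line 2 faulted=not, Umbilical 2 stuck=not → no input occurs → does not occur.

No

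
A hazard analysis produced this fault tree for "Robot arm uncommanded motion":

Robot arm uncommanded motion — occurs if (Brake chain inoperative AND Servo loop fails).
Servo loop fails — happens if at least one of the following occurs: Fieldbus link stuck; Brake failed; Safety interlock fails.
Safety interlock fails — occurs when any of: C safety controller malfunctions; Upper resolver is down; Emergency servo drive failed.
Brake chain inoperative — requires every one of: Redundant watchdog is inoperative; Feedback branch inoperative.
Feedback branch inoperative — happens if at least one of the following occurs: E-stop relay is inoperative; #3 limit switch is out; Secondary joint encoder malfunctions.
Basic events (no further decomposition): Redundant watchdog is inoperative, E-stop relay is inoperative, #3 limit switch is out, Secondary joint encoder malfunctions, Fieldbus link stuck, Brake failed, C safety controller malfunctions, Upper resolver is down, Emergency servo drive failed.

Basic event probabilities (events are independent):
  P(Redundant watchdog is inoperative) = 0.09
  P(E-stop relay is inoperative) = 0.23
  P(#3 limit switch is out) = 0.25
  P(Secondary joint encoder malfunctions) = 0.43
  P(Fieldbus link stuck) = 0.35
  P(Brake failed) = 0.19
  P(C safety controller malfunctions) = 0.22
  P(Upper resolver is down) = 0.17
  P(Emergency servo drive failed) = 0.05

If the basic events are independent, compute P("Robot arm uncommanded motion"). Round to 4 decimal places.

P(Feedback branch inoperative) [OR] = 1 − (1−0.23) × (1−0.25) × (1−0.43) = 0.670825
P(Brake chain inoperative) [AND] = 0.09 × 0.670825 = 0.060374
P(Safety interlock fails) [OR] = 1 − (1−0.22) × (1−0.17) × (1−0.05) = 0.384970
P(Servo loop fails) [OR] = 1 − (1−0.35) × (1−0.19) × (1−0.384970) = 0.676187
P(Robot arm uncommanded motion) [AND] = 0.060374 × 0.676187 = 0.040824
Rounded to 4 decimal places: P(Robot arm uncommanded motion) ≈ 0.0408.

0.0408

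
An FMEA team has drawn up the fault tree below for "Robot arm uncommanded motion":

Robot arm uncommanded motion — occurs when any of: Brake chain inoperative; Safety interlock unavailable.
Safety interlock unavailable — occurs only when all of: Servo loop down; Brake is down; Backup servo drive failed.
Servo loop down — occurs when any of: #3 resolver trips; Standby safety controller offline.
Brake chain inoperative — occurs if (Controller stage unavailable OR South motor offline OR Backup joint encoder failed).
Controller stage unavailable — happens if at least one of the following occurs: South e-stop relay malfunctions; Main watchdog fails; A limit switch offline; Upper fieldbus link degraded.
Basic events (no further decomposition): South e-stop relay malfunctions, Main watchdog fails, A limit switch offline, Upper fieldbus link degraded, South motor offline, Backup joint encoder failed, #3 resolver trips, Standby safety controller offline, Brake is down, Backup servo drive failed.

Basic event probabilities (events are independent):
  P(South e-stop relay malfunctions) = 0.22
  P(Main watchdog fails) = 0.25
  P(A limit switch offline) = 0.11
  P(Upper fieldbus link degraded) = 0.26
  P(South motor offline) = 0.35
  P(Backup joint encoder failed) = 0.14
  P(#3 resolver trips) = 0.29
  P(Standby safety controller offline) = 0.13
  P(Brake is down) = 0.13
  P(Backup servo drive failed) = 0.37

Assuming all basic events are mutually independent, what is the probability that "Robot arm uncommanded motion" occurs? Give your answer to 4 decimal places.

P(Controller stage unavailable) [OR] = 1 − (1−0.22) × (1−0.25) × (1−0.11) × (1−0.26) = 0.614719
P(Brake chain inoperative) [OR] = 1 − (1−0.614719) × (1−0.35) × (1−0.14) = 0.784628
P(Servo loop down) [OR] = 1 − (1−0.29) × (1−0.13) = 0.382300
P(Safety interlock unavailable) [AND] = 0.382300 × 0.13 × 0.37 = 0.018389
P(Robot arm uncommanded motion) [OR] = 1 − (1−0.784628) × (1−0.018389) = 0.788588
Rounded to 4 decimal places: P(Robot arm uncommanded motion) ≈ 0.7886.

0.7886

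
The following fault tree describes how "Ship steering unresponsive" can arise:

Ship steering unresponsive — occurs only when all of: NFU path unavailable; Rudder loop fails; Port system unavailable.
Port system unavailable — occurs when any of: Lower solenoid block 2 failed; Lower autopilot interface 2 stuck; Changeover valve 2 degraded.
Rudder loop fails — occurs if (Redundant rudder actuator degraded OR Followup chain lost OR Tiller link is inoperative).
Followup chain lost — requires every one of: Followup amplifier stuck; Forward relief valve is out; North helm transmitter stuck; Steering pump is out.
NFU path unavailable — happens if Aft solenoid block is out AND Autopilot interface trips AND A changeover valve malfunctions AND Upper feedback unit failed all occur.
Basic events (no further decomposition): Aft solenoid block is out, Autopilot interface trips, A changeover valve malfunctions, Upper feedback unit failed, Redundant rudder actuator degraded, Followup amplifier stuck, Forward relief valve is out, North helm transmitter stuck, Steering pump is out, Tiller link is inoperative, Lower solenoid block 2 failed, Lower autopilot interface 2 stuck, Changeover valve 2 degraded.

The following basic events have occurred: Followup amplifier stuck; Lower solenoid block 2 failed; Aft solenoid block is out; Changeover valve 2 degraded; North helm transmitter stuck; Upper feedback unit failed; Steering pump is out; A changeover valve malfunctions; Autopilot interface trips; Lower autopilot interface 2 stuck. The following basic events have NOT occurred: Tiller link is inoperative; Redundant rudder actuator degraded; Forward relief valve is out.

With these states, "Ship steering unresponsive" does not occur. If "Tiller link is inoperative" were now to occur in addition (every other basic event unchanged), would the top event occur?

Yes

Counterfactual: set "Tiller link is inoperative" to occurred.
NFU path unavailable [AND]: Aft solenoid block is out=occurs, Autopilot interface trips=occurs, A changeover valve malfunctions=occurs, Upper feedback unit failed=occurs → all inputs occur → occurs.
Followup chain lost [AND]: Followup amplifier stuck=occurs, Forward relief valve is out=not, North helm transmitter stuck=occurs, Steering pump is out=occurs → not all inputs occur → does not occur.
Rudder loop fails [OR]: Redundant rudder actuator degraded=not, Followup chain lost=not, Tiller link is inoperative=occurs → at least one input occurs → occurs.
Port system unavailable [OR]: Lower solenoid block 2 failed=occurs, Lower autopilot interface 2 stuck=occurs, Changeover valve 2 degraded=occurs → at least one input occurs → occurs.
Ship steering unresponsive [AND]: NFU path unavailable=occurs, Rudder loop fails=occurs, Port system unavailable=occurs → all inputs occur → occurs.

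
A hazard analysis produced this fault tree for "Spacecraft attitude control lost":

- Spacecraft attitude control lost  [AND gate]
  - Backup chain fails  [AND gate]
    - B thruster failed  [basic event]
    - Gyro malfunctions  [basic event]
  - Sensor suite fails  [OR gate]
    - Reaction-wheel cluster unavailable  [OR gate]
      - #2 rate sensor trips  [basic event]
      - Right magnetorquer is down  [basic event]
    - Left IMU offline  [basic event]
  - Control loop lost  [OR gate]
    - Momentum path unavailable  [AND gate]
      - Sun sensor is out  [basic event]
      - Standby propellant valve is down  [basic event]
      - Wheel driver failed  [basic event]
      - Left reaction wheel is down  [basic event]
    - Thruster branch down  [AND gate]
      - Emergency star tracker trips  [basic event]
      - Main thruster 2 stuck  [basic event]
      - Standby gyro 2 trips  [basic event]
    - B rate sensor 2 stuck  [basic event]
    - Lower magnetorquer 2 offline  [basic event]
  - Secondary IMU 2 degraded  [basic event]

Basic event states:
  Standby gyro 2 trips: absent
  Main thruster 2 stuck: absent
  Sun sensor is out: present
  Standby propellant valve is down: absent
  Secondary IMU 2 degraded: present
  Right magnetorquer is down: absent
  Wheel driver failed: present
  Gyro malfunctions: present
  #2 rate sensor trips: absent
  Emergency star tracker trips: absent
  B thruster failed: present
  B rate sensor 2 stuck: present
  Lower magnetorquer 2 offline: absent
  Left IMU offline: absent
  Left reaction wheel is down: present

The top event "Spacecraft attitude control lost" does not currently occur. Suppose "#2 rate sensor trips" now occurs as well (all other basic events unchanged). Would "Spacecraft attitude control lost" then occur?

Counterfactual: set "#2 rate sensor trips" to occurred.
Backup chain fails [AND]: B thruster failed=occurs, Gyro malfunctions=occurs → all inputs occur → occurs.
Reaction-wheel cluster unavailable [OR]: #2 rate sensor trips=occurs, Right magnetorquer is down=not → at least one input occurs → occurs.
Sensor suite fails [OR]: Reaction-wheel cluster unavailable=occurs, Left IMU offline=not → at least one input occurs → occurs.
Momentum path unavailable [AND]: Sun sensor is out=occurs, Standby propellant valve is down=not, Wheel driver failed=occurs, Left reaction wheel is down=occurs → not all inputs occur → does not occur.
Thruster branch down [AND]: Emergency star tracker trips=not, Main thruster 2 stuck=not, Standby gyro 2 trips=not → not all inputs occur → does not occur.
Control loop lost [OR]: Momentum path unavailable=not, Thruster branch down=not, B rate sensor 2 stuck=occurs, Lower magnetorquer 2 offline=not → at least one input occurs → occurs.
Spacecraft attitude control lost [AND]: Backup chain fails=occurs, Sensor suite fails=occurs, Control loop lost=occurs, Secondary IMU 2 degraded=occurs → all inputs occur → occurs.

Yes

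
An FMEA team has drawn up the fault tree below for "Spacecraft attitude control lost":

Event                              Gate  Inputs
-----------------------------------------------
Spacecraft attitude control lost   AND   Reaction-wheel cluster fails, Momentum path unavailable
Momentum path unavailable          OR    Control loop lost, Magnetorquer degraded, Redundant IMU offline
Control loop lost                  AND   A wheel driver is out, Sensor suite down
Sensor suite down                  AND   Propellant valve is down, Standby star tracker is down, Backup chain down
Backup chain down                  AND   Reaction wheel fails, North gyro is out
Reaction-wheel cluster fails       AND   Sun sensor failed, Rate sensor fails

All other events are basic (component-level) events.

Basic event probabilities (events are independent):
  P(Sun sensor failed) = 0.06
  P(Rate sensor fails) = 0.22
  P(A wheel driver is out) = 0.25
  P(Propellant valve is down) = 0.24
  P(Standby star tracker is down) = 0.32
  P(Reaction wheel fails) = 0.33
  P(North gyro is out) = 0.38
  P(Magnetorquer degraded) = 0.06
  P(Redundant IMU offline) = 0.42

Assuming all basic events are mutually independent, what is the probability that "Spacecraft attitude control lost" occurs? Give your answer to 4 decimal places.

P(Reaction-wheel cluster fails) [AND] = 0.06 × 0.22 = 0.013200
P(Backup chain down) [AND] = 0.33 × 0.38 = 0.125400
P(Sensor suite down) [AND] = 0.24 × 0.32 × 0.125400 = 0.009631
P(Control loop lost) [AND] = 0.25 × 0.009631 = 0.002408
P(Momentum path unavailable) [OR] = 1 − (1−0.002408) × (1−0.06) × (1−0.42) = 0.456113
P(Spacecraft attitude control lost) [AND] = 0.013200 × 0.456113 = 0.006021
Rounded to 4 decimal places: P(Spacecraft attitude control lost) ≈ 0.0060.

0.0060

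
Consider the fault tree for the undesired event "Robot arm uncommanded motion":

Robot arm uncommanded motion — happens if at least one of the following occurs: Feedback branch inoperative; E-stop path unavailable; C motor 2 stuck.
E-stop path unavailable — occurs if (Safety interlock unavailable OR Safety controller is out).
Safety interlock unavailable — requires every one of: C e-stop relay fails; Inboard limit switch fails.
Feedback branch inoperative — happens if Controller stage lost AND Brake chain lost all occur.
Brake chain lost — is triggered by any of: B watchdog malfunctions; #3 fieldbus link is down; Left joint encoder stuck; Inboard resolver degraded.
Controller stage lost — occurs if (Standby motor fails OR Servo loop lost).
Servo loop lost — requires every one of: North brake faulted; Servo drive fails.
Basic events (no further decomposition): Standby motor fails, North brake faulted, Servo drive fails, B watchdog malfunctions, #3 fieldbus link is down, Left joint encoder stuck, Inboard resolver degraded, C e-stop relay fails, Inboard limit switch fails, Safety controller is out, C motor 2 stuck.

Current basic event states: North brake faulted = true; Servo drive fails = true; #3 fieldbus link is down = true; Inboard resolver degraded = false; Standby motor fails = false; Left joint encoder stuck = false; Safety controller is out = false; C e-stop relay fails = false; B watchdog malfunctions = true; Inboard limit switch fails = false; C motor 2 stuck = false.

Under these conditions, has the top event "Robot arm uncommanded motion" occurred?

Yes

Servo loop lost [AND]: North brake faulted=occurs, Servo drive fails=occurs → all inputs occur → occurs.
Controller stage lost [OR]: Standby motor fails=not, Servo loop lost=occurs → at least one input occurs → occurs.
Brake chain lost [OR]: B watchdog malfunctions=occurs, #3 fieldbus link is down=occurs, Left joint encoder stuck=not, Inboard resolver degraded=not → at least one input occurs → occurs.
Feedback branch inoperative [AND]: Controller stage lost=occurs, Brake chain lost=occurs → all inputs occur → occurs.
Safety interlock unavailable [AND]: C e-stop relay fails=not, Inboard limit switch fails=not → not all inputs occur → does not occur.
E-stop path unavailable [OR]: Safety interlock unavailable=not, Safety controller is out=not → no input occurs → does not occur.
Robot arm uncommanded motion [OR]: Feedback branch inoperative=occurs, E-stop path unavailable=not, C motor 2 stuck=not → at least one input occurs → occurs.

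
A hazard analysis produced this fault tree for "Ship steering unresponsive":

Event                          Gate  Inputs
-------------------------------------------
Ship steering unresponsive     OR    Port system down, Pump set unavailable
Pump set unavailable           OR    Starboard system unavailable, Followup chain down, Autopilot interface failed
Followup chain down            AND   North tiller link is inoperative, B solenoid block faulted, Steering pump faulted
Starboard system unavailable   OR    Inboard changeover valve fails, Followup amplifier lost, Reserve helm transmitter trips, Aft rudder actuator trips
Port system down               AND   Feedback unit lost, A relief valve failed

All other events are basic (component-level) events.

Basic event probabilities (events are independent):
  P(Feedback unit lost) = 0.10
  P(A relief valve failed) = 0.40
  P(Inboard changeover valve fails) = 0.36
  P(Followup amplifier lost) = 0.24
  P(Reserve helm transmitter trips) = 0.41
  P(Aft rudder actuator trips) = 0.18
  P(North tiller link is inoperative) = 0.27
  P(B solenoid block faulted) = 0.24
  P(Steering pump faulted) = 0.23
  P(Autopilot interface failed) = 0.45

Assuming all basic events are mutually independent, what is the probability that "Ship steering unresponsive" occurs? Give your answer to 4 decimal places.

P(Port system down) [AND] = 0.10 × 0.40 = 0.040000
P(Starboard system unavailable) [OR] = 1 − (1−0.36) × (1−0.24) × (1−0.41) × (1−0.18) = 0.764680
P(Followup chain down) [AND] = 0.27 × 0.24 × 0.23 = 0.014904
P(Pump set unavailable) [OR] = 1 − (1−0.764680) × (1−0.014904) × (1−0.45) = 0.872503
P(Ship steering unresponsive) [OR] = 1 − (1−0.040000) × (1−0.872503) = 0.877603
Rounded to 4 decimal places: P(Ship steering unresponsive) ≈ 0.8776.

0.8776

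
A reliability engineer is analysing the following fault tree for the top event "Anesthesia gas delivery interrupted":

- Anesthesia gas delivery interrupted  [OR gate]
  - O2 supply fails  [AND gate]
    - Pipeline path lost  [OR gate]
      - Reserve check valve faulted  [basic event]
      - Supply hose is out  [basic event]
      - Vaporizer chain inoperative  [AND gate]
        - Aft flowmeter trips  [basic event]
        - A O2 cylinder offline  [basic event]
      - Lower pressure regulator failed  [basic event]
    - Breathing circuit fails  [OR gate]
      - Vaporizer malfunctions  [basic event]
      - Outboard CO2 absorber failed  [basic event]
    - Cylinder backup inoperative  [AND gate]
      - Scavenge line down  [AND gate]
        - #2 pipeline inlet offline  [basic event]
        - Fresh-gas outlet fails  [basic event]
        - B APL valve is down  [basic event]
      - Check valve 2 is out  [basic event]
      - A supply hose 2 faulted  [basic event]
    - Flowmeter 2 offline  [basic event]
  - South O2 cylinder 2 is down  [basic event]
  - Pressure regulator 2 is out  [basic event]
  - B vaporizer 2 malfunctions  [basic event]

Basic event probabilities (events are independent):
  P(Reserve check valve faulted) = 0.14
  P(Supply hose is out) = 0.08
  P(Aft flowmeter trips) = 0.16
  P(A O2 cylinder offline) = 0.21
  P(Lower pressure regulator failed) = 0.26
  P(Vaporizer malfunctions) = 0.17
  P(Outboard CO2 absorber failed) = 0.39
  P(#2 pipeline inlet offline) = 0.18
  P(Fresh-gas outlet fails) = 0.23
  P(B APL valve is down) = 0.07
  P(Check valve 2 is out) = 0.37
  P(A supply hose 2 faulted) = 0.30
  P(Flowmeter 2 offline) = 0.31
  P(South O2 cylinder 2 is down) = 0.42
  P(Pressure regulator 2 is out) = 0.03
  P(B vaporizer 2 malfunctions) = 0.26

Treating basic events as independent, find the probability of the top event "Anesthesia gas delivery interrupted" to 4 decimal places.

0.5837

P(Vaporizer chain inoperative) [AND] = 0.16 × 0.21 = 0.033600
P(Pipeline path lost) [OR] = 1 − (1−0.14) × (1−0.08) × (1−0.033600) × (1−0.26) = 0.434184
P(Breathing circuit fails) [OR] = 1 − (1−0.17) × (1−0.39) = 0.493700
P(Scavenge line down) [AND] = 0.18 × 0.23 × 0.07 = 0.002898
P(Cylinder backup inoperative) [AND] = 0.002898 × 0.37 × 0.30 = 0.000322
P(O2 supply fails) [AND] = 0.434184 × 0.493700 × 0.000322 × 0.31 = 0.000021
P(Anesthesia gas delivery interrupted) [OR] = 1 − (1−0.000021) × (1−0.42) × (1−0.03) × (1−0.26) = 0.583685
Rounded to 4 decimal places: P(Anesthesia gas delivery interrupted) ≈ 0.5837.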